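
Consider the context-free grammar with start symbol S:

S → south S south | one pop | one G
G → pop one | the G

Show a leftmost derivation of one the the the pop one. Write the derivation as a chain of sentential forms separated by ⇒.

S ⇒ one G ⇒ one the G ⇒ one the the G ⇒ one the the the G ⇒ one the the the pop one

S ⇒ one G   [S → one G]
one G ⇒ one the G   [G → the G]
one the G ⇒ one the the G   [G → the G]
one the the G ⇒ one the the the G   [G → the G]
one the the the G ⇒ one the the the pop one   [G → pop one]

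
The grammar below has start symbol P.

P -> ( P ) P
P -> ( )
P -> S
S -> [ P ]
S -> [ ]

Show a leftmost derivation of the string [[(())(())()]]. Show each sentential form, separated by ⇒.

P ⇒ S ⇒ [P] ⇒ [S] ⇒ [[P]] ⇒ [[(P)P]] ⇒ [[(())P]] ⇒ [[(())(P)P]] ⇒ [[(())(())P]] ⇒ [[(())(())()]]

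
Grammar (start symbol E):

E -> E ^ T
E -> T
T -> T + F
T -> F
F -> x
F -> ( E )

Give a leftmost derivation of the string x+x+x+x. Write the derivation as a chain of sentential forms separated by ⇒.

E ⇒ T   [E -> T]
T ⇒ T+F   [T -> T + F]
T+F ⇒ T+F+F   [T -> T + F]
T+F+F ⇒ T+F+F+F   [T -> T + F]
T+F+F+F ⇒ F+F+F+F   [T -> F]
F+F+F+F ⇒ x+F+F+F   [F -> x]
x+F+F+F ⇒ x+x+F+F   [F -> x]
x+x+F+F ⇒ x+x+x+F   [F -> x]
x+x+x+F ⇒ x+x+x+x   [F -> x]

E⇒T⇒T+F⇒T+F+F⇒T+F+F+F⇒F+F+F+F⇒x+F+F+F⇒x+x+F+F⇒x+x+x+F⇒x+x+x+x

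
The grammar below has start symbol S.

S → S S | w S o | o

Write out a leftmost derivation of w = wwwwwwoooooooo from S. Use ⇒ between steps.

S ⇒ wSo ⇒ wwSoo ⇒ wwwSooo ⇒ wwwwSoooo ⇒ wwwwwSooooo ⇒ wwwwwSSooooo ⇒ wwwwwwSoSooooo ⇒ wwwwwwooSooooo ⇒ wwwwwwoooooooo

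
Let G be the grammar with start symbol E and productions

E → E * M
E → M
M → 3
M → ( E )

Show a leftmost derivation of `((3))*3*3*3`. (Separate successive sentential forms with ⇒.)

E ⇒ E*M   [E → E * M]
E*M ⇒ E*M*M   [E → E * M]
E*M*M ⇒ E*M*M*M   [E → E * M]
E*M*M*M ⇒ M*M*M*M   [E → M]
M*M*M*M ⇒ (E)*M*M*M   [M → ( E )]
(E)*M*M*M ⇒ (M)*M*M*M   [E → M]
(M)*M*M*M ⇒ ((E))*M*M*M   [M → ( E )]
((E))*M*M*M ⇒ ((M))*M*M*M   [E → M]
((M))*M*M*M ⇒ ((3))*M*M*M   [M → 3]
((3))*M*M*M ⇒ ((3))*3*M*M   [M → 3]
((3))*3*M*M ⇒ ((3))*3*3*M   [M → 3]
((3))*3*3*M ⇒ ((3))*3*3*3   [M → 3]

E ⇒ E*M ⇒ E*M*M ⇒ E*M*M*M ⇒ M*M*M*M ⇒ (E)*M*M*M ⇒ (M)*M*M*M ⇒ ((E))*M*M*M ⇒ ((M))*M*M*M ⇒ ((3))*M*M*M ⇒ ((3))*3*M*M ⇒ ((3))*3*3*M ⇒ ((3))*3*3*3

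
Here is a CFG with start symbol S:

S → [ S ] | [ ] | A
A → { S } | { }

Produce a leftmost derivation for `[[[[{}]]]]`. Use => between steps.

S => [S]   [S → [ S ]]
[S] => [[S]]   [S → [ S ]]
[[S]] => [[[S]]]   [S → [ S ]]
[[[S]]] => [[[[S]]]]   [S → [ S ]]
[[[[S]]]] => [[[[A]]]]   [S → A]
[[[[A]]]] => [[[[{}]]]]   [A → { }]

S => [S] => [[S]] => [[[S]]] => [[[[S]]]] => [[[[A]]]] => [[[[{}]]]]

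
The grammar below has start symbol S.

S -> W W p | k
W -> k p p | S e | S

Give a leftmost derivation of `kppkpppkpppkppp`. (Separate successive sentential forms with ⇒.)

S ⇒ WWp   [S -> W W p]
WWp ⇒ SWp   [W -> S]
SWp ⇒ WWpWp   [S -> W W p]
WWpWp ⇒ SWpWp   [W -> S]
SWpWp ⇒ WWpWpWp   [S -> W W p]
WWpWpWp ⇒ kppWpWpWp   [W -> k p p]
kppWpWpWp ⇒ kppkpppWpWp   [W -> k p p]
kppkpppWpWp ⇒ kppkpppkpppWp   [W -> k p p]
kppkpppkpppWp ⇒ kppkpppkpppkppp   [W -> k p p]

S ⇒ WWp ⇒ SWp ⇒ WWpWp ⇒ SWpWp ⇒ WWpWpWp ⇒ kppWpWpWp ⇒ kppkpppWpWp ⇒ kppkpppkpppWp ⇒ kppkpppkpppkppp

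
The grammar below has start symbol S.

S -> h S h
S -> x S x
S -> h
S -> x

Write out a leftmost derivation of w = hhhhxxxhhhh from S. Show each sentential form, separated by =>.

S => hSh => hhShh => hhhShhh => hhhhShhhh => hhhhxSxhhhh => hhhhxxxhhhh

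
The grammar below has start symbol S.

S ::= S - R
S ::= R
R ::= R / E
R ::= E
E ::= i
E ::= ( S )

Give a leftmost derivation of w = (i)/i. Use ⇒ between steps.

S ⇒ R ⇒ R/E ⇒ E/E ⇒ (S)/E ⇒ (R)/E ⇒ (E)/E ⇒ (i)/E ⇒ (i)/i

S ⇒ R   [S ::= R]
R ⇒ R/E   [R ::= R / E]
R/E ⇒ E/E   [R ::= E]
E/E ⇒ (S)/E   [E ::= ( S )]
(S)/E ⇒ (R)/E   [S ::= R]
(R)/E ⇒ (E)/E   [R ::= E]
(E)/E ⇒ (i)/E   [E ::= i]
(i)/E ⇒ (i)/i   [E ::= i]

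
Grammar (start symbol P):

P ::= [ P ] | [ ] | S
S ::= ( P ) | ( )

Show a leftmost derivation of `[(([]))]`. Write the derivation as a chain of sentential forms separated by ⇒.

P ⇒ [P]   [P ::= [ P ]]
[P] ⇒ [S]   [P ::= S]
[S] ⇒ [(P)]   [S ::= ( P )]
[(P)] ⇒ [(S)]   [P ::= S]
[(S)] ⇒ [((P))]   [S ::= ( P )]
[((P))] ⇒ [(([]))]   [P ::= [ ]]

P⇒[P]⇒[S]⇒[(P)]⇒[(S)]⇒[((P))]⇒[(([]))]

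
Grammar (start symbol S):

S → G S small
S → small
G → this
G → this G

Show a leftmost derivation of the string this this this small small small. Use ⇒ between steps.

S ⇒ G S small ⇒ this S small ⇒ this G S small small ⇒ this this G S small small ⇒ this this this S small small ⇒ this this this small small small

S ⇒ G S small   [S → G S small]
G S small ⇒ this S small   [G → this]
this S small ⇒ this G S small small   [S → G S small]
this G S small small ⇒ this this G S small small   [G → this G]
this this G S small small ⇒ this this this S small small   [G → this]
this this this S small small ⇒ this this this small small small   [S → small]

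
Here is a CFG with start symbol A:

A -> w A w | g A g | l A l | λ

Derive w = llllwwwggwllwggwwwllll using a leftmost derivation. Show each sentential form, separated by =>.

A => lAl => llAll => lllAlll => llllAllll => llllwAwllll => llllwwAwwllll => llllwwwAwwwllll => llllwwwgAgwwwllll => llllwwwggAggwwwllll => llllwwwggwAwggwwwllll => llllwwwggwlAlwggwwwllll => llllwwwggwllwggwwwllll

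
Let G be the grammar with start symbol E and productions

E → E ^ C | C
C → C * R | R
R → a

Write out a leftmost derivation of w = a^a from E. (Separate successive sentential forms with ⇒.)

E ⇒ E^C ⇒ C^C ⇒ R^C ⇒ a^C ⇒ a^R ⇒ a^a

E ⇒ E^C   [E → E ^ C]
E^C ⇒ C^C   [E → C]
C^C ⇒ R^C   [C → R]
R^C ⇒ a^C   [R → a]
a^C ⇒ a^R   [C → R]
a^R ⇒ a^a   [R → a]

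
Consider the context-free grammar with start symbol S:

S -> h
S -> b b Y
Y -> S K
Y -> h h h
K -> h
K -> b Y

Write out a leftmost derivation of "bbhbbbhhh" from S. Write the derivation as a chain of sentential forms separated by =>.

S => bbY   [S -> b b Y]
bbY => bbSK   [Y -> S K]
bbSK => bbhK   [S -> h]
bbhK => bbhbY   [K -> b Y]
bbhbY => bbhbSK   [Y -> S K]
bbhbSK => bbhbbbYK   [S -> b b Y]
bbhbbbYK => bbhbbbSKK   [Y -> S K]
bbhbbbSKK => bbhbbbhKK   [S -> h]
bbhbbbhKK => bbhbbbhhK   [K -> h]
bbhbbbhhK => bbhbbbhhh   [K -> h]

S=>bbY=>bbSK=>bbhK=>bbhbY=>bbhbSK=>bbhbbbYK=>bbhbbbSKK=>bbhbbbhKK=>bbhbbbhhK=>bbhbbbhhh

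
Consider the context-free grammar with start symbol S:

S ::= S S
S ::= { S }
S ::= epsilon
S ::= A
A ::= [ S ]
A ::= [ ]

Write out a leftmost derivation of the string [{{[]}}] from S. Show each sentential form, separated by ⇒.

S⇒A⇒[S]⇒[{S}]⇒[{{S}}]⇒[{{A}}]⇒[{{[]}}]

S ⇒ A   [S ::= A]
A ⇒ [S]   [A ::= [ S ]]
[S] ⇒ [{S}]   [S ::= { S }]
[{S}] ⇒ [{{S}}]   [S ::= { S }]
[{{S}}] ⇒ [{{A}}]   [S ::= A]
[{{A}}] ⇒ [{{[]}}]   [A ::= [ ]]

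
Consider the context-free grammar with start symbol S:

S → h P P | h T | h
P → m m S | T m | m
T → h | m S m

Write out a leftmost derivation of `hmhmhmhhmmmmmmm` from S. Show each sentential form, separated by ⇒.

S ⇒ hT   [S → h T]
hT ⇒ hmSm   [T → m S m]
hmSm ⇒ hmhTm   [S → h T]
hmhTm ⇒ hmhmSmm   [T → m S m]
hmhmSmm ⇒ hmhmhPPmm   [S → h P P]
hmhmhPPmm ⇒ hmhmhTmPmm   [P → T m]
hmhmhTmPmm ⇒ hmhmhmSmmPmm   [T → m S m]
hmhmhmSmmPmm ⇒ hmhmhmhPPmmPmm   [S → h P P]
hmhmhmhPPmmPmm ⇒ hmhmhmhTmPmmPmm   [P → T m]
hmhmhmhTmPmmPmm ⇒ hmhmhmhhmPmmPmm   [T → h]
hmhmhmhhmPmmPmm ⇒ hmhmhmhhmmmmPmm   [P → m]
hmhmhmhhmmmmPmm ⇒ hmhmhmhhmmmmmmm   [P → m]

S ⇒ hT ⇒ hmSm ⇒ hmhTm ⇒ hmhmSmm ⇒ hmhmhPPmm ⇒ hmhmhTmPmm ⇒ hmhmhmSmmPmm ⇒ hmhmhmhPPmmPmm ⇒ hmhmhmhTmPmmPmm ⇒ hmhmhmhhmPmmPmm ⇒ hmhmhmhhmmmmPmm ⇒ hmhmhmhhmmmmmmm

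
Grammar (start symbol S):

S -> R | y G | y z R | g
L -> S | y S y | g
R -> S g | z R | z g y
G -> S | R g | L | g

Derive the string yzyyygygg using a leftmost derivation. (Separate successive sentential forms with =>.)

S => yG   [S -> y G]
yG => yRg   [G -> R g]
yRg => yzRg   [R -> z R]
yzRg => yzSgg   [R -> S g]
yzSgg => yzyGgg   [S -> y G]
yzyGgg => yzySgg   [G -> S]
yzySgg => yzyyGgg   [S -> y G]
yzyyGgg => yzyyLgg   [G -> L]
yzyyLgg => yzyyySygg   [L -> y S y]
yzyyySygg => yzyyygygg   [S -> g]

S => yG => yRg => yzRg => yzSgg => yzyGgg => yzySgg => yzyyGgg => yzyyLgg => yzyyySygg => yzyyygygg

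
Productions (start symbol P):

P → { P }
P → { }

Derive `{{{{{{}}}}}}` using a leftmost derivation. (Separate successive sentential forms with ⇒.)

P ⇒ {P} ⇒ {{P}} ⇒ {{{P}}} ⇒ {{{{P}}}} ⇒ {{{{{P}}}}} ⇒ {{{{{{}}}}}}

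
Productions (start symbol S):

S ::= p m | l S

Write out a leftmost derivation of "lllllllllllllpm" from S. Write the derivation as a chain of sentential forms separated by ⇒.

S ⇒ lS ⇒ llS ⇒ lllS ⇒ llllS ⇒ lllllS ⇒ llllllS ⇒ lllllllS ⇒ llllllllS ⇒ lllllllllS ⇒ llllllllllS ⇒ lllllllllllS ⇒ llllllllllllS ⇒ lllllllllllllS ⇒ lllllllllllllpm

S ⇒ lS   [S ::= l S]
lS ⇒ llS   [S ::= l S]
llS ⇒ lllS   [S ::= l S]
lllS ⇒ llllS   [S ::= l S]
llllS ⇒ lllllS   [S ::= l S]
lllllS ⇒ llllllS   [S ::= l S]
llllllS ⇒ lllllllS   [S ::= l S]
lllllllS ⇒ llllllllS   [S ::= l S]
llllllllS ⇒ lllllllllS   [S ::= l S]
lllllllllS ⇒ llllllllllS   [S ::= l S]
llllllllllS ⇒ lllllllllllS   [S ::= l S]
lllllllllllS ⇒ llllllllllllS   [S ::= l S]
llllllllllllS ⇒ lllllllllllllS   [S ::= l S]
lllllllllllllS ⇒ lllllllllllllpm   [S ::= p m]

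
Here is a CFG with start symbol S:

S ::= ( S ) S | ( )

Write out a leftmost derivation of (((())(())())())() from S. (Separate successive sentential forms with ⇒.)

S ⇒ (S)S   [S ::= ( S ) S]
(S)S ⇒ ((S)S)S   [S ::= ( S ) S]
((S)S)S ⇒ (((S)S)S)S   [S ::= ( S ) S]
(((S)S)S)S ⇒ (((())S)S)S   [S ::= ( )]
(((())S)S)S ⇒ (((())(S)S)S)S   [S ::= ( S ) S]
(((())(S)S)S)S ⇒ (((())(())S)S)S   [S ::= ( )]
(((())(())S)S)S ⇒ (((())(())())S)S   [S ::= ( )]
(((())(())())S)S ⇒ (((())(())())())S   [S ::= ( )]
(((())(())())())S ⇒ (((())(())())())()   [S ::= ( )]

S ⇒ (S)S ⇒ ((S)S)S ⇒ (((S)S)S)S ⇒ (((())S)S)S ⇒ (((())(S)S)S)S ⇒ (((())(())S)S)S ⇒ (((())(())())S)S ⇒ (((())(())())())S ⇒ (((())(())())())()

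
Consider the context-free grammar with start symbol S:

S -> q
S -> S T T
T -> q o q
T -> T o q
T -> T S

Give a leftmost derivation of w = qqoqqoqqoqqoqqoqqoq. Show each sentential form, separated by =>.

S => STT => STTTT => STTTTTT => qTTTTTT => qqoqTTTTT => qqoqqoqTTTT => qqoqqoqqoqTTT => qqoqqoqqoqqoqTT => qqoqqoqqoqqoqqoqT => qqoqqoqqoqqoqqoqqoq

S => STT   [S -> S T T]
STT => STTTT   [S -> S T T]
STTTT => STTTTTT   [S -> S T T]
STTTTTT => qTTTTTT   [S -> q]
qTTTTTT => qqoqTTTTT   [T -> q o q]
qqoqTTTTT => qqoqqoqTTTT   [T -> q o q]
qqoqqoqTTTT => qqoqqoqqoqTTT   [T -> q o q]
qqoqqoqqoqTTT => qqoqqoqqoqqoqTT   [T -> q o q]
qqoqqoqqoqqoqTT => qqoqqoqqoqqoqqoqT   [T -> q o q]
qqoqqoqqoqqoqqoqT => qqoqqoqqoqqoqqoqqoq   [T -> q o q]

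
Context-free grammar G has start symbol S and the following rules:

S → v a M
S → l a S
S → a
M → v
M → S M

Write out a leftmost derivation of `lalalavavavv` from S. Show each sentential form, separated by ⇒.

S ⇒ laS ⇒ lalaS ⇒ lalalaS ⇒ lalalavaM ⇒ lalalavaSM ⇒ lalalavavaMM ⇒ lalalavavavM ⇒ lalalavavavv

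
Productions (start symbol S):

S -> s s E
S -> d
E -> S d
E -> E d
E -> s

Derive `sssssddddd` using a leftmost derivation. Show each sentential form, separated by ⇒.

S ⇒ ssE   [S -> s s E]
ssE ⇒ ssSd   [E -> S d]
ssSd ⇒ ssssEd   [S -> s s E]
ssssEd ⇒ ssssEdd   [E -> E d]
ssssEdd ⇒ ssssEddd   [E -> E d]
ssssEddd ⇒ ssssEdddd   [E -> E d]
ssssEdddd ⇒ ssssEddddd   [E -> E d]
ssssEddddd ⇒ sssssddddd   [E -> s]

S⇒ssE⇒ssSd⇒ssssEd⇒ssssEdd⇒ssssEddd⇒ssssEdddd⇒ssssEddddd⇒sssssddddd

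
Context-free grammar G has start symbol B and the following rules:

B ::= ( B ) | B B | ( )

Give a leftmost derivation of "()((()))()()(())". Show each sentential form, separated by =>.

B => BB => ()B => ()BB => ()BBB => ()BBBB => ()(B)BBB => ()((B))BBB => ()((()))BBB => ()((()))()BB => ()((()))()()B => ()((()))()()(B) => ()((()))()()(())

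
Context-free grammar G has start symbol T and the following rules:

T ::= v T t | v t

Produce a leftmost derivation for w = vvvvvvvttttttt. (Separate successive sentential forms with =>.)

T => vTt   [T ::= v T t]
vTt => vvTtt   [T ::= v T t]
vvTtt => vvvTttt   [T ::= v T t]
vvvTttt => vvvvTtttt   [T ::= v T t]
vvvvTtttt => vvvvvTttttt   [T ::= v T t]
vvvvvTttttt => vvvvvvTtttttt   [T ::= v T t]
vvvvvvTtttttt => vvvvvvvttttttt   [T ::= v t]

T => vTt => vvTtt => vvvTttt => vvvvTtttt => vvvvvTttttt => vvvvvvTtttttt => vvvvvvvttttttt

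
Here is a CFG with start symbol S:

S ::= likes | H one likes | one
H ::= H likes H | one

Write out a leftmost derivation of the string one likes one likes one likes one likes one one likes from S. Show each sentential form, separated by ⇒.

S ⇒ H one likes   [S ::= H one likes]
H one likes ⇒ H likes H one likes   [H ::= H likes H]
H likes H one likes ⇒ H likes H likes H one likes   [H ::= H likes H]
H likes H likes H one likes ⇒ H likes H likes H likes H one likes   [H ::= H likes H]
H likes H likes H likes H one likes ⇒ H likes H likes H likes H likes H one likes   [H ::= H likes H]
H likes H likes H likes H likes H one likes ⇒ one likes H likes H likes H likes H one likes   [H ::= one]
one likes H likes H likes H likes H one likes ⇒ one likes one likes H likes H likes H one likes   [H ::= one]
one likes one likes H likes H likes H one likes ⇒ one likes one likes one likes H likes H one likes   [H ::= one]
one likes one likes one likes H likes H one likes ⇒ one likes one likes one likes one likes H one likes   [H ::= one]
one likes one likes one likes one likes H one likes ⇒ one likes one likes one likes one likes one one likes   [H ::= one]

S ⇒ H one likes ⇒ H likes H one likes ⇒ H likes H likes H one likes ⇒ H likes H likes H likes H one likes ⇒ H likes H likes H likes H likes H one likes ⇒ one likes H likes H likes H likes H one likes ⇒ one likes one likes H likes H likes H one likes ⇒ one likes one likes one likes H likes H one likes ⇒ one likes one likes one likes one likes H one likes ⇒ one likes one likes one likes one likes one one likes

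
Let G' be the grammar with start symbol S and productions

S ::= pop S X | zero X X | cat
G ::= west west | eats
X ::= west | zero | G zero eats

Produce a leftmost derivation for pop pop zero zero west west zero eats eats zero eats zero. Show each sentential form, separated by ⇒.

S ⇒ pop S X ⇒ pop pop S X X ⇒ pop pop zero X X X X ⇒ pop pop zero zero X X X ⇒ pop pop zero zero G zero eats X X ⇒ pop pop zero zero west west zero eats X X ⇒ pop pop zero zero west west zero eats G zero eats X ⇒ pop pop zero zero west west zero eats eats zero eats X ⇒ pop pop zero zero west west zero eats eats zero eats zero

S ⇒ pop S X   [S ::= pop S X]
pop S X ⇒ pop pop S X X   [S ::= pop S X]
pop pop S X X ⇒ pop pop zero X X X X   [S ::= zero X X]
pop pop zero X X X X ⇒ pop pop zero zero X X X   [X ::= zero]
pop pop zero zero X X X ⇒ pop pop zero zero G zero eats X X   [X ::= G zero eats]
pop pop zero zero G zero eats X X ⇒ pop pop zero zero west west zero eats X X   [G ::= west west]
pop pop zero zero west west zero eats X X ⇒ pop pop zero zero west west zero eats G zero eats X   [X ::= G zero eats]
pop pop zero zero west west zero eats G zero eats X ⇒ pop pop zero zero west west zero eats eats zero eats X   [G ::= eats]
pop pop zero zero west west zero eats eats zero eats X ⇒ pop pop zero zero west west zero eats eats zero eats zero   [X ::= zero]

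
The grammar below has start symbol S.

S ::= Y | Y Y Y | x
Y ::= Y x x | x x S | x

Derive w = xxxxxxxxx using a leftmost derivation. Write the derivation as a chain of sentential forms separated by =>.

S => Y   [S ::= Y]
Y => xxS   [Y ::= x x S]
xxS => xxYYY   [S ::= Y Y Y]
xxYYY => xxxYY   [Y ::= x]
xxxYY => xxxxxSY   [Y ::= x x S]
xxxxxSY => xxxxxxY   [S ::= x]
xxxxxxY => xxxxxxxxS   [Y ::= x x S]
xxxxxxxxS => xxxxxxxxY   [S ::= Y]
xxxxxxxxY => xxxxxxxxx   [Y ::= x]

S => Y => xxS => xxYYY => xxxYY => xxxxxSY => xxxxxxY => xxxxxxxxS => xxxxxxxxY => xxxxxxxxx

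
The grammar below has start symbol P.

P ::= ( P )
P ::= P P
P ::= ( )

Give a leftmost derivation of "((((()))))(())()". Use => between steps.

P=>PP=>PPP=>(P)PP=>((P))PP=>(((P)))PP=>((((P))))PP=>((((()))))PP=>((((()))))(P)P=>((((()))))(())P=>((((()))))(())()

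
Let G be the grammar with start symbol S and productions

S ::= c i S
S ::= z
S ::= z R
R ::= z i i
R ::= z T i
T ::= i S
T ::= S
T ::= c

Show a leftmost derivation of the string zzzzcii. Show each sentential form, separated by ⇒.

S ⇒ zR ⇒ zzTi ⇒ zzSi ⇒ zzzRi ⇒ zzzzTii ⇒ zzzzcii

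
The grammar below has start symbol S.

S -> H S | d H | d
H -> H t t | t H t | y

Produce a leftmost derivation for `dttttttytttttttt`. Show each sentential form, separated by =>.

S => dH => dHtt => dtHttt => dttHtttt => dtttHttttt => dttttHtttttt => dtttttHttttttt => dttttttHtttttttt => dttttttytttttttt

S => dH   [S -> d H]
dH => dHtt   [H -> H t t]
dHtt => dtHttt   [H -> t H t]
dtHttt => dttHtttt   [H -> t H t]
dttHtttt => dtttHttttt   [H -> t H t]
dtttHttttt => dttttHtttttt   [H -> t H t]
dttttHtttttt => dtttttHttttttt   [H -> t H t]
dtttttHttttttt => dttttttHtttttttt   [H -> t H t]
dttttttHtttttttt => dttttttytttttttt   [H -> y]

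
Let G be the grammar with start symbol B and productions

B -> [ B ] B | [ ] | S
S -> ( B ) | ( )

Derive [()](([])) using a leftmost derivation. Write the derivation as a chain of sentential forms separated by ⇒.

B ⇒ [B]B ⇒ [S]B ⇒ [()]B ⇒ [()]S ⇒ [()](B) ⇒ [()](S) ⇒ [()]((B)) ⇒ [()](([]))

B ⇒ [B]B   [B -> [ B ] B]
[B]B ⇒ [S]B   [B -> S]
[S]B ⇒ [()]B   [S -> ( )]
[()]B ⇒ [()]S   [B -> S]
[()]S ⇒ [()](B)   [S -> ( B )]
[()](B) ⇒ [()](S)   [B -> S]
[()](S) ⇒ [()]((B))   [S -> ( B )]
[()]((B)) ⇒ [()](([]))   [B -> [ ]]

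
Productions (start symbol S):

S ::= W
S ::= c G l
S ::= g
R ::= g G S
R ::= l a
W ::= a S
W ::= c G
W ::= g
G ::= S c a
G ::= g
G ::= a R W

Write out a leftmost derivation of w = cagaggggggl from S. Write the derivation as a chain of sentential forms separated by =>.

S => cGl   [S ::= c G l]
cGl => caRWl   [G ::= a R W]
caRWl => cagGSWl   [R ::= g G S]
cagGSWl => cagaRWSWl   [G ::= a R W]
cagaRWSWl => cagagGSWSWl   [R ::= g G S]
cagagGSWSWl => cagaggSWSWl   [G ::= g]
cagaggSWSWl => cagagggWSWl   [S ::= g]
cagagggWSWl => cagaggggSWl   [W ::= g]
cagaggggSWl => cagagggggWl   [S ::= g]
cagagggggWl => cagaggggggl   [W ::= g]

S => cGl => caRWl => cagGSWl => cagaRWSWl => cagagGSWSWl => cagaggSWSWl => cagagggWSWl => cagaggggSWl => cagagggggWl => cagaggggggl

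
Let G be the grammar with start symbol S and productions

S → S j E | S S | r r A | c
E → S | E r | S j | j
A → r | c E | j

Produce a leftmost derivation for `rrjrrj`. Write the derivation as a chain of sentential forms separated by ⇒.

S ⇒ SS   [S → S S]
SS ⇒ rrAS   [S → r r A]
rrAS ⇒ rrjS   [A → j]
rrjS ⇒ rrjrrA   [S → r r A]
rrjrrA ⇒ rrjrrj   [A → j]

S ⇒ SS ⇒ rrAS ⇒ rrjS ⇒ rrjrrA ⇒ rrjrrj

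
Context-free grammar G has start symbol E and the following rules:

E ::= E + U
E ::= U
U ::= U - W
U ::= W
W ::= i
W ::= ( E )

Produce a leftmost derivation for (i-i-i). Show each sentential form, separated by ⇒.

E ⇒ U   [E ::= U]
U ⇒ W   [U ::= W]
W ⇒ (E)   [W ::= ( E )]
(E) ⇒ (U)   [E ::= U]
(U) ⇒ (U-W)   [U ::= U - W]
(U-W) ⇒ (U-W-W)   [U ::= U - W]
(U-W-W) ⇒ (W-W-W)   [U ::= W]
(W-W-W) ⇒ (i-W-W)   [W ::= i]
(i-W-W) ⇒ (i-i-W)   [W ::= i]
(i-i-W) ⇒ (i-i-i)   [W ::= i]

E ⇒ U ⇒ W ⇒ (E) ⇒ (U) ⇒ (U-W) ⇒ (U-W-W) ⇒ (W-W-W) ⇒ (i-W-W) ⇒ (i-i-W) ⇒ (i-i-i)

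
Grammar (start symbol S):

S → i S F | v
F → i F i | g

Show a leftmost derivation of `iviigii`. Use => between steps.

S=>iSF=>ivF=>iviFi=>iviiFii=>iviigii

S => iSF   [S → i S F]
iSF => ivF   [S → v]
ivF => iviFi   [F → i F i]
iviFi => iviiFii   [F → i F i]
iviiFii => iviigii   [F → g]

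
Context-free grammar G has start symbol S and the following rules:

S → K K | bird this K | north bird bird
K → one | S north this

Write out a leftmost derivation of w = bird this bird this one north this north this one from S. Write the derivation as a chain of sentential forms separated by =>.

S => K K => S north this K => bird this K north this K => bird this S north this north this K => bird this bird this K north this north this K => bird this bird this one north this north this K => bird this bird this one north this north this one

S => K K   [S → K K]
K K => S north this K   [K → S north this]
S north this K => bird this K north this K   [S → bird this K]
bird this K north this K => bird this S north this north this K   [K → S north this]
bird this S north this north this K => bird this bird this K north this north this K   [S → bird this K]
bird this bird this K north this north this K => bird this bird this one north this north this K   [K → one]
bird this bird this one north this north this K => bird this bird this one north this north this one   [K → one]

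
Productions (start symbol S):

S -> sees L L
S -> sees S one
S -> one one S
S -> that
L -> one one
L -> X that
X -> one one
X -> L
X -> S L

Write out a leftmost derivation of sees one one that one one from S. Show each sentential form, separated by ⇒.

S ⇒ sees L L ⇒ sees X that L ⇒ sees L that L ⇒ sees one one that L ⇒ sees one one that one one

S ⇒ sees L L   [S -> sees L L]
sees L L ⇒ sees X that L   [L -> X that]
sees X that L ⇒ sees L that L   [X -> L]
sees L that L ⇒ sees one one that L   [L -> one one]
sees one one that L ⇒ sees one one that one one   [L -> one one]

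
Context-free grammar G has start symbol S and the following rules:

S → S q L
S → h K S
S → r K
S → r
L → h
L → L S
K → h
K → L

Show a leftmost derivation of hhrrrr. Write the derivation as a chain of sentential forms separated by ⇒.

S ⇒ hKS   [S → h K S]
hKS ⇒ hLS   [K → L]
hLS ⇒ hLSS   [L → L S]
hLSS ⇒ hLSSS   [L → L S]
hLSSS ⇒ hLSSSS   [L → L S]
hLSSSS ⇒ hhSSSS   [L → h]
hhSSSS ⇒ hhrSSS   [S → r]
hhrSSS ⇒ hhrrSS   [S → r]
hhrrSS ⇒ hhrrrS   [S → r]
hhrrrS ⇒ hhrrrr   [S → r]

S ⇒ hKS ⇒ hLS ⇒ hLSS ⇒ hLSSS ⇒ hLSSSS ⇒ hhSSSS ⇒ hhrSSS ⇒ hhrrSS ⇒ hhrrrS ⇒ hhrrrr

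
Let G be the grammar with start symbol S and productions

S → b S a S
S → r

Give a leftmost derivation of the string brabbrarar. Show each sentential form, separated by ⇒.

S ⇒ bSaS   [S → b S a S]
bSaS ⇒ braS   [S → r]
braS ⇒ brabSaS   [S → b S a S]
brabSaS ⇒ brabbSaSaS   [S → b S a S]
brabbSaSaS ⇒ brabbraSaS   [S → r]
brabbraSaS ⇒ brabbraraS   [S → r]
brabbraraS ⇒ brabbrarar   [S → r]

S⇒bSaS⇒braS⇒brabSaS⇒brabbSaSaS⇒brabbraSaS⇒brabbraraS⇒brabbrarar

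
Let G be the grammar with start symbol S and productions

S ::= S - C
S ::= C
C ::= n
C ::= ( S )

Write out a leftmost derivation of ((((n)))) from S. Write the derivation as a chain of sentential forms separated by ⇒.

S ⇒ C ⇒ (S) ⇒ (C) ⇒ ((S)) ⇒ ((C)) ⇒ (((S))) ⇒ (((C))) ⇒ ((((S)))) ⇒ ((((C)))) ⇒ ((((n))))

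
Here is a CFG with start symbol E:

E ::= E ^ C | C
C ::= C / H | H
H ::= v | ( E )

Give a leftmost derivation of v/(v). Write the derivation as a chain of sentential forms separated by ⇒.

E⇒C⇒C/H⇒H/H⇒v/H⇒v/(E)⇒v/(C)⇒v/(H)⇒v/(v)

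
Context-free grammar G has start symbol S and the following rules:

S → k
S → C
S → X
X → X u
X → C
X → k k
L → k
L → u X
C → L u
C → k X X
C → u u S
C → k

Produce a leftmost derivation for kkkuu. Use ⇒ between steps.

S ⇒ X   [S → X]
X ⇒ Xu   [X → X u]
Xu ⇒ Xuu   [X → X u]
Xuu ⇒ Cuu   [X → C]
Cuu ⇒ kXXuu   [C → k X X]
kXXuu ⇒ kCXuu   [X → C]
kCXuu ⇒ kkXuu   [C → k]
kkXuu ⇒ kkCuu   [X → C]
kkCuu ⇒ kkkuu   [C → k]

S⇒X⇒Xu⇒Xuu⇒Cuu⇒kXXuu⇒kCXuu⇒kkXuu⇒kkCuu⇒kkkuu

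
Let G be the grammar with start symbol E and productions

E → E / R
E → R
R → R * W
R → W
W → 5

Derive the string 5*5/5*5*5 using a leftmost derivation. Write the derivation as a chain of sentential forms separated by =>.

E => E/R => R/R => R*W/R => W*W/R => 5*W/R => 5*5/R => 5*5/R*W => 5*5/R*W*W => 5*5/W*W*W => 5*5/5*W*W => 5*5/5*5*W => 5*5/5*5*5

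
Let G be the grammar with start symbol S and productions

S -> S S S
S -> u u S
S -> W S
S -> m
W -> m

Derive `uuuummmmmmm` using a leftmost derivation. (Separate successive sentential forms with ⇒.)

S ⇒ SSS   [S -> S S S]
SSS ⇒ SSSSS   [S -> S S S]
SSSSS ⇒ SSSSSSS   [S -> S S S]
SSSSSSS ⇒ uuSSSSSSS   [S -> u u S]
uuSSSSSSS ⇒ uuuuSSSSSSS   [S -> u u S]
uuuuSSSSSSS ⇒ uuuumSSSSSS   [S -> m]
uuuumSSSSSS ⇒ uuuummSSSSS   [S -> m]
uuuummSSSSS ⇒ uuuummmSSSS   [S -> m]
uuuummmSSSS ⇒ uuuummmmSSS   [S -> m]
uuuummmmSSS ⇒ uuuummmmmSS   [S -> m]
uuuummmmmSS ⇒ uuuummmmmmS   [S -> m]
uuuummmmmmS ⇒ uuuummmmmmm   [S -> m]

S ⇒ SSS ⇒ SSSSS ⇒ SSSSSSS ⇒ uuSSSSSSS ⇒ uuuuSSSSSSS ⇒ uuuumSSSSSS ⇒ uuuummSSSSS ⇒ uuuummmSSSS ⇒ uuuummmmSSS ⇒ uuuummmmmSS ⇒ uuuummmmmmS ⇒ uuuummmmmmm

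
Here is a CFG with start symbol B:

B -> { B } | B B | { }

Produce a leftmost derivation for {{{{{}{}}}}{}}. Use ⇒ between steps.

B ⇒ {B} ⇒ {BB} ⇒ {{B}B} ⇒ {{{B}}B} ⇒ {{{{B}}}B} ⇒ {{{{BB}}}B} ⇒ {{{{{}B}}}B} ⇒ {{{{{}{}}}}B} ⇒ {{{{{}{}}}}{}}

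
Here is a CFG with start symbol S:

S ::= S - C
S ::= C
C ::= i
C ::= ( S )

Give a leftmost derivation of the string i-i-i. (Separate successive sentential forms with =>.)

S => S-C => S-C-C => C-C-C => i-C-C => i-i-C => i-i-i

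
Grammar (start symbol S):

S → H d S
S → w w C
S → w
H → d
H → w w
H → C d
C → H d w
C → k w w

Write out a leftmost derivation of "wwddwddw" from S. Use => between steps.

S=>wwC=>wwHdw=>wwCddw=>wwHdwddw=>wwddwddw

S => wwC   [S → w w C]
wwC => wwHdw   [C → H d w]
wwHdw => wwCddw   [H → C d]
wwCddw => wwHdwddw   [C → H d w]
wwHdwddw => wwddwddw   [H → d]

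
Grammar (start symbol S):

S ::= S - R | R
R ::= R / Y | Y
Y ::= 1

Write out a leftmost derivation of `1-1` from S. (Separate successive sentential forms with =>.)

S => S-R   [S ::= S - R]
S-R => R-R   [S ::= R]
R-R => Y-R   [R ::= Y]
Y-R => 1-R   [Y ::= 1]
1-R => 1-Y   [R ::= Y]
1-Y => 1-1   [Y ::= 1]

S=>S-R=>R-R=>Y-R=>1-R=>1-Y=>1-1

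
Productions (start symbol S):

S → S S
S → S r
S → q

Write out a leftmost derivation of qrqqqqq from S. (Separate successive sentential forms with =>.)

S => SS   [S → S S]
SS => SSS   [S → S S]
SSS => SSSS   [S → S S]
SSSS => SSSSS   [S → S S]
SSSSS => SrSSSS   [S → S r]
SrSSSS => qrSSSS   [S → q]
qrSSSS => qrSSSSS   [S → S S]
qrSSSSS => qrqSSSS   [S → q]
qrqSSSS => qrqqSSS   [S → q]
qrqqSSS => qrqqqSS   [S → q]
qrqqqSS => qrqqqqS   [S → q]
qrqqqqS => qrqqqqq   [S → q]

S => SS => SSS => SSSS => SSSSS => SrSSSS => qrSSSS => qrSSSSS => qrqSSSS => qrqqSSS => qrqqqSS => qrqqqqS => qrqqqqq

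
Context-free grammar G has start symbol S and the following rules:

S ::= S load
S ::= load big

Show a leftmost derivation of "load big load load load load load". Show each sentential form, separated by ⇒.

S ⇒ S load ⇒ S load load ⇒ S load load load ⇒ S load load load load ⇒ S load load load load load ⇒ load big load load load load load

S ⇒ S load   [S ::= S load]
S load ⇒ S load load   [S ::= S load]
S load load ⇒ S load load load   [S ::= S load]
S load load load ⇒ S load load load load   [S ::= S load]
S load load load load ⇒ S load load load load load   [S ::= S load]
S load load load load load ⇒ load big load load load load load   [S ::= load big]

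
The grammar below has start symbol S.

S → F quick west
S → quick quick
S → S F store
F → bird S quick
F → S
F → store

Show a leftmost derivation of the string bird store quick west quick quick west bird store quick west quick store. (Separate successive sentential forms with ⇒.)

S ⇒ S F store ⇒ F quick west F store ⇒ bird S quick quick west F store ⇒ bird F quick west quick quick west F store ⇒ bird store quick west quick quick west F store ⇒ bird store quick west quick quick west bird S quick store ⇒ bird store quick west quick quick west bird F quick west quick store ⇒ bird store quick west quick quick west bird store quick west quick store

S ⇒ S F store   [S → S F store]
S F store ⇒ F quick west F store   [S → F quick west]
F quick west F store ⇒ bird S quick quick west F store   [F → bird S quick]
bird S quick quick west F store ⇒ bird F quick west quick quick west F store   [S → F quick west]
bird F quick west quick quick west F store ⇒ bird store quick west quick quick west F store   [F → store]
bird store quick west quick quick west F store ⇒ bird store quick west quick quick west bird S quick store   [F → bird S quick]
bird store quick west quick quick west bird S quick store ⇒ bird store quick west quick quick west bird F quick west quick store   [S → F quick west]
bird store quick west quick quick west bird F quick west quick store ⇒ bird store quick west quick quick west bird store quick west quick store   [F → store]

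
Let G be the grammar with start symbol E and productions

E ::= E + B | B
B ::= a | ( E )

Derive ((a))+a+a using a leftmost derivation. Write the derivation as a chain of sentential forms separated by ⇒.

E⇒E+B⇒E+B+B⇒B+B+B⇒(E)+B+B⇒(B)+B+B⇒((E))+B+B⇒((B))+B+B⇒((a))+B+B⇒((a))+a+B⇒((a))+a+a

E ⇒ E+B   [E ::= E + B]
E+B ⇒ E+B+B   [E ::= E + B]
E+B+B ⇒ B+B+B   [E ::= B]
B+B+B ⇒ (E)+B+B   [B ::= ( E )]
(E)+B+B ⇒ (B)+B+B   [E ::= B]
(B)+B+B ⇒ ((E))+B+B   [B ::= ( E )]
((E))+B+B ⇒ ((B))+B+B   [E ::= B]
((B))+B+B ⇒ ((a))+B+B   [B ::= a]
((a))+B+B ⇒ ((a))+a+B   [B ::= a]
((a))+a+B ⇒ ((a))+a+a   [B ::= a]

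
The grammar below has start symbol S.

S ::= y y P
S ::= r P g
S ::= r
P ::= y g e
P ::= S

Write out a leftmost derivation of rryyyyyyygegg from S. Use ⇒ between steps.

S ⇒ rPg ⇒ rSg ⇒ rrPgg ⇒ rrSgg ⇒ rryyPgg ⇒ rryySgg ⇒ rryyyyPgg ⇒ rryyyySgg ⇒ rryyyyyyPgg ⇒ rryyyyyyygegg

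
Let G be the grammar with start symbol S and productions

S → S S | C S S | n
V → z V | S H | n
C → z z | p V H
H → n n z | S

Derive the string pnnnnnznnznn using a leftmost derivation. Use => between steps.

S => CSS => pVHSS => pSHHSS => pSSHHSS => pSSSHHSS => pnSSHHSS => pnnSHHSS => pnnnHHSS => pnnnnnzHSS => pnnnnnznnzSS => pnnnnnznnznS => pnnnnnznnznn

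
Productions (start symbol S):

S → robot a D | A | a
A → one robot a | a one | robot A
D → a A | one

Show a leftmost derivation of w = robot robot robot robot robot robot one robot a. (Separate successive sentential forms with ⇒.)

S ⇒ A   [S → A]
A ⇒ robot A   [A → robot A]
robot A ⇒ robot robot A   [A → robot A]
robot robot A ⇒ robot robot robot A   [A → robot A]
robot robot robot A ⇒ robot robot robot robot A   [A → robot A]
robot robot robot robot A ⇒ robot robot robot robot robot A   [A → robot A]
robot robot robot robot robot A ⇒ robot robot robot robot robot robot A   [A → robot A]
robot robot robot robot robot robot A ⇒ robot robot robot robot robot robot one robot a   [A → one robot a]

S ⇒ A ⇒ robot A ⇒ robot robot A ⇒ robot robot robot A ⇒ robot robot robot robot A ⇒ robot robot robot robot robot A ⇒ robot robot robot robot robot robot A ⇒ robot robot robot robot robot robot one robot a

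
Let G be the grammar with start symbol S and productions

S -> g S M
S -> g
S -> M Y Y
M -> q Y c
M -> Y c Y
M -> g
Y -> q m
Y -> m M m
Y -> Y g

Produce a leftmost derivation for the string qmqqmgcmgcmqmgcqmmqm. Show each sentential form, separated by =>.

S => MYY   [S -> M Y Y]
MYY => qYcYY   [M -> q Y c]
qYcYY => qYgcYY   [Y -> Y g]
qYgcYY => qmMmgcYY   [Y -> m M m]
qmMmgcYY => qmqYcmgcYY   [M -> q Y c]
qmqYcmgcYY => qmqYgcmgcYY   [Y -> Y g]
qmqYgcmgcYY => qmqqmgcmgcYY   [Y -> q m]
qmqqmgcmgcYY => qmqqmgcmgcmMmY   [Y -> m M m]
qmqqmgcmgcmMmY => qmqqmgcmgcmYcYmY   [M -> Y c Y]
qmqqmgcmgcmYcYmY => qmqqmgcmgcmYgcYmY   [Y -> Y g]
qmqqmgcmgcmYgcYmY => qmqqmgcmgcmqmgcYmY   [Y -> q m]
qmqqmgcmgcmqmgcYmY => qmqqmgcmgcmqmgcqmmY   [Y -> q m]
qmqqmgcmgcmqmgcqmmY => qmqqmgcmgcmqmgcqmmqm   [Y -> q m]

S => MYY => qYcYY => qYgcYY => qmMmgcYY => qmqYcmgcYY => qmqYgcmgcYY => qmqqmgcmgcYY => qmqqmgcmgcmMmY => qmqqmgcmgcmYcYmY => qmqqmgcmgcmYgcYmY => qmqqmgcmgcmqmgcYmY => qmqqmgcmgcmqmgcqmmY => qmqqmgcmgcmqmgcqmmqm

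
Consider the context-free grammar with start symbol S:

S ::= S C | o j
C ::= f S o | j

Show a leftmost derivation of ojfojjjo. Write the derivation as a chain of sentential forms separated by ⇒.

S ⇒ SC ⇒ ojC ⇒ ojfSo ⇒ ojfSCo ⇒ ojfSCCo ⇒ ojfojCCo ⇒ ojfojjCo ⇒ ojfojjjo

S ⇒ SC   [S ::= S C]
SC ⇒ ojC   [S ::= o j]
ojC ⇒ ojfSo   [C ::= f S o]
ojfSo ⇒ ojfSCo   [S ::= S C]
ojfSCo ⇒ ojfSCCo   [S ::= S C]
ojfSCCo ⇒ ojfojCCo   [S ::= o j]
ojfojCCo ⇒ ojfojjCo   [C ::= j]
ojfojjCo ⇒ ojfojjjo   [C ::= j]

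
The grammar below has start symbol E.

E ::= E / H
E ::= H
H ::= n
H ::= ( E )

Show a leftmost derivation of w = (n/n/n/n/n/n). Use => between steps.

E=>H=>(E)=>(E/H)=>(E/H/H)=>(E/H/H/H)=>(E/H/H/H/H)=>(E/H/H/H/H/H)=>(H/H/H/H/H/H)=>(n/H/H/H/H/H)=>(n/n/H/H/H/H)=>(n/n/n/H/H/H)=>(n/n/n/n/H/H)=>(n/n/n/n/n/H)=>(n/n/n/n/n/n)

E => H   [E ::= H]
H => (E)   [H ::= ( E )]
(E) => (E/H)   [E ::= E / H]
(E/H) => (E/H/H)   [E ::= E / H]
(E/H/H) => (E/H/H/H)   [E ::= E / H]
(E/H/H/H) => (E/H/H/H/H)   [E ::= E / H]
(E/H/H/H/H) => (E/H/H/H/H/H)   [E ::= E / H]
(E/H/H/H/H/H) => (H/H/H/H/H/H)   [E ::= H]
(H/H/H/H/H/H) => (n/H/H/H/H/H)   [H ::= n]
(n/H/H/H/H/H) => (n/n/H/H/H/H)   [H ::= n]
(n/n/H/H/H/H) => (n/n/n/H/H/H)   [H ::= n]
(n/n/n/H/H/H) => (n/n/n/n/H/H)   [H ::= n]
(n/n/n/n/H/H) => (n/n/n/n/n/H)   [H ::= n]
(n/n/n/n/n/H) => (n/n/n/n/n/n)   [H ::= n]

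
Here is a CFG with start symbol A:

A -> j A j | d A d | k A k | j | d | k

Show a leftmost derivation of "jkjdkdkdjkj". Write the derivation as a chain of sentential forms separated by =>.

A => jAj => jkAkj => jkjAjkj => jkjdAdjkj => jkjdkAkdjkj => jkjdkdkdjkj

A => jAj   [A -> j A j]
jAj => jkAkj   [A -> k A k]
jkAkj => jkjAjkj   [A -> j A j]
jkjAjkj => jkjdAdjkj   [A -> d A d]
jkjdAdjkj => jkjdkAkdjkj   [A -> k A k]
jkjdkAkdjkj => jkjdkdkdjkj   [A -> d]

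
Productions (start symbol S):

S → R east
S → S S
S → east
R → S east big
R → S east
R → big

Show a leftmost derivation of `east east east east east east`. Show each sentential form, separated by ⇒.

S ⇒ S S   [S → S S]
S S ⇒ S S S   [S → S S]
S S S ⇒ R east S S   [S → R east]
R east S S ⇒ S east east S S   [R → S east]
S east east S S ⇒ S S east east S S   [S → S S]
S S east east S S ⇒ east S east east S S   [S → east]
east S east east S S ⇒ east east east east S S   [S → east]
east east east east S S ⇒ east east east east east S   [S → east]
east east east east east S ⇒ east east east east east east   [S → east]

S ⇒ S S ⇒ S S S ⇒ R east S S ⇒ S east east S S ⇒ S S east east S S ⇒ east S east east S S ⇒ east east east east S S ⇒ east east east east east S ⇒ east east east east east east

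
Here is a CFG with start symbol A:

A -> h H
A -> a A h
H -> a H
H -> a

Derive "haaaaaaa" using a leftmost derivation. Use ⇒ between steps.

A ⇒ hH ⇒ haH ⇒ haaH ⇒ haaaH ⇒ haaaaH ⇒ haaaaaH ⇒ haaaaaaH ⇒ haaaaaaa

A ⇒ hH   [A -> h H]
hH ⇒ haH   [H -> a H]
haH ⇒ haaH   [H -> a H]
haaH ⇒ haaaH   [H -> a H]
haaaH ⇒ haaaaH   [H -> a H]
haaaaH ⇒ haaaaaH   [H -> a H]
haaaaaH ⇒ haaaaaaH   [H -> a H]
haaaaaaH ⇒ haaaaaaa   [H -> a]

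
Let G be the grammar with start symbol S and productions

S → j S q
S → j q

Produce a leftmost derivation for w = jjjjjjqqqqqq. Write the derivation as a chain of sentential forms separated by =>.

S => jSq   [S → j S q]
jSq => jjSqq   [S → j S q]
jjSqq => jjjSqqq   [S → j S q]
jjjSqqq => jjjjSqqqq   [S → j S q]
jjjjSqqqq => jjjjjSqqqqq   [S → j S q]
jjjjjSqqqqq => jjjjjjqqqqqq   [S → j q]

S=>jSq=>jjSqq=>jjjSqqq=>jjjjSqqqq=>jjjjjSqqqqq=>jjjjjjqqqqqq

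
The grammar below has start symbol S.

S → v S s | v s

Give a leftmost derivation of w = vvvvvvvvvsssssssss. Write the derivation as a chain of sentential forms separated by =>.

S=>vSs=>vvSss=>vvvSsss=>vvvvSssss=>vvvvvSsssss=>vvvvvvSssssss=>vvvvvvvSsssssss=>vvvvvvvvSssssssss=>vvvvvvvvvsssssssss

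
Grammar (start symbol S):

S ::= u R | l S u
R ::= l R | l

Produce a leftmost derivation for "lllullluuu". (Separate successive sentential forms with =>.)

S => lSu   [S ::= l S u]
lSu => llSuu   [S ::= l S u]
llSuu => lllSuuu   [S ::= l S u]
lllSuuu => llluRuuu   [S ::= u R]
llluRuuu => lllulRuuu   [R ::= l R]
lllulRuuu => lllullRuuu   [R ::= l R]
lllullRuuu => lllullluuu   [R ::= l]

S => lSu => llSuu => lllSuuu => llluRuuu => lllulRuuu => lllullRuuu => lllullluuu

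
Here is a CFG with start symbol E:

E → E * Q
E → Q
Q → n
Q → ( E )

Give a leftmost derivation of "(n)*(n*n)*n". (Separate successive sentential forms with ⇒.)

E ⇒ E*Q ⇒ E*Q*Q ⇒ Q*Q*Q ⇒ (E)*Q*Q ⇒ (Q)*Q*Q ⇒ (n)*Q*Q ⇒ (n)*(E)*Q ⇒ (n)*(E*Q)*Q ⇒ (n)*(Q*Q)*Q ⇒ (n)*(n*Q)*Q ⇒ (n)*(n*n)*Q ⇒ (n)*(n*n)*n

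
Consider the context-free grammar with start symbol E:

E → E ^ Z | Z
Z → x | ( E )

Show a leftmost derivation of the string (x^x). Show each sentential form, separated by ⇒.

E⇒Z⇒(E)⇒(E^Z)⇒(Z^Z)⇒(x^Z)⇒(x^x)

E ⇒ Z   [E → Z]
Z ⇒ (E)   [Z → ( E )]
(E) ⇒ (E^Z)   [E → E ^ Z]
(E^Z) ⇒ (Z^Z)   [E → Z]
(Z^Z) ⇒ (x^Z)   [Z → x]
(x^Z) ⇒ (x^x)   [Z → x]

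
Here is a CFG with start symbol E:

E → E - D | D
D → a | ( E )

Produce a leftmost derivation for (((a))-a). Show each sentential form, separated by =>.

E => D => (E) => (E-D) => (D-D) => ((E)-D) => ((D)-D) => (((E))-D) => (((D))-D) => (((a))-D) => (((a))-a)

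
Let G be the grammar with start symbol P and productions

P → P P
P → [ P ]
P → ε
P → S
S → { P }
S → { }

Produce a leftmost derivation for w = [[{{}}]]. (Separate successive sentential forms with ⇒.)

P ⇒ PP ⇒ [P]P ⇒ [[P]]P ⇒ [[S]]P ⇒ [[{P}]]P ⇒ [[{PP}]]P ⇒ [[{SP}]]P ⇒ [[{{}P}]]P ⇒ [[{{}}]]P ⇒ [[{{}}]]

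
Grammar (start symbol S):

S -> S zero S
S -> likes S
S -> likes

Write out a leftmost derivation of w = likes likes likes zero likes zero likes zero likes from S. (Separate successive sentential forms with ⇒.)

S ⇒ likes S   [S -> likes S]
likes S ⇒ likes S zero S   [S -> S zero S]
likes S zero S ⇒ likes S zero S zero S   [S -> S zero S]
likes S zero S zero S ⇒ likes likes S zero S zero S   [S -> likes S]
likes likes S zero S zero S ⇒ likes likes S zero S zero S zero S   [S -> S zero S]
likes likes S zero S zero S zero S ⇒ likes likes likes zero S zero S zero S   [S -> likes]
likes likes likes zero S zero S zero S ⇒ likes likes likes zero likes zero S zero S   [S -> likes]
likes likes likes zero likes zero S zero S ⇒ likes likes likes zero likes zero likes zero S   [S -> likes]
likes likes likes zero likes zero likes zero S ⇒ likes likes likes zero likes zero likes zero likes   [S -> likes]

S ⇒ likes S ⇒ likes S zero S ⇒ likes S zero S zero S ⇒ likes likes S zero S zero S ⇒ likes likes S zero S zero S zero S ⇒ likes likes likes zero S zero S zero S ⇒ likes likes likes zero likes zero S zero S ⇒ likes likes likes zero likes zero likes zero S ⇒ likes likes likes zero likes zero likes zero likes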